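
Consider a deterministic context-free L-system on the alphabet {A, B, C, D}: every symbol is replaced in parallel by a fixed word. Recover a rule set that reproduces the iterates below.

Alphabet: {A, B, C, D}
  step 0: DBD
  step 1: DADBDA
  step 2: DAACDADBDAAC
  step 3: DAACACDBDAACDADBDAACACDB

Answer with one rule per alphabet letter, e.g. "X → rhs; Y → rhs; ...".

  step 2 ⇒ step 3: DAACDADBDAAC ⇒ DA·AC·AC·DB·DA·AC·DA·DB·DA·AC·AC·DB
    A ↦ AC
    B ↦ DB
    C ↦ DB
    D ↦ DA

A->AC, B->DB, C->DB, D->DA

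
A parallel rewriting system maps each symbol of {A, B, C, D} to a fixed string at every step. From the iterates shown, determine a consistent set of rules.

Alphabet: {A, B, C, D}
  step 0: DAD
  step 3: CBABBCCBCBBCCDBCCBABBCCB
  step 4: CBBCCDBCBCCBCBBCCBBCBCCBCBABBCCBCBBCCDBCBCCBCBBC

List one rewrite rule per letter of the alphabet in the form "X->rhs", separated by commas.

  step 3 ⇒ step 4: CBABBCCBCBBCCDBCCBABBCCB ⇒ CB·BC·CD·BC·BC·CB·CB·BC·CB·BC·BC·CB·CB·AB·BC·CB·CB·BC·CD·BC·BC·CB·CB·BC
    A ↦ CD
    B ↦ BC
    C ↦ CB
    D ↦ AB

A->CD, B->BC, C->CB, D->AB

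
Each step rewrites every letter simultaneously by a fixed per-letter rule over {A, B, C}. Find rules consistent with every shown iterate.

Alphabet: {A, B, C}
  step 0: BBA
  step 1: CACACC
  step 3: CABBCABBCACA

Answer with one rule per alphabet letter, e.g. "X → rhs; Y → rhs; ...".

  step 0 ⇒ step 1: BBA ⇒ CA·CA·CC
    A ↦ CC
    B ↦ CA
    C ↦ B  (constrained at step 1)

A->CC, B->CA, C->B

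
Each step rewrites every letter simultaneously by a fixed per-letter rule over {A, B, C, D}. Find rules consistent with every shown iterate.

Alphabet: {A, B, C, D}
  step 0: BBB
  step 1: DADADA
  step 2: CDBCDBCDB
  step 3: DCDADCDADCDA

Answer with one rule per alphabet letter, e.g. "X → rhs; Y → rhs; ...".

  step 2 ⇒ step 3: CDBCDBCDB ⇒ D·C·DA·D·C·DA·D·C·DA
    B ↦ DA
    C ↦ D
    D ↦ C
  step 1 ⇒ step 2: DADADA ⇒ C·DB·C·DB·C·DB
    A ↦ DB

A->DB, B->DA, C->D, D->C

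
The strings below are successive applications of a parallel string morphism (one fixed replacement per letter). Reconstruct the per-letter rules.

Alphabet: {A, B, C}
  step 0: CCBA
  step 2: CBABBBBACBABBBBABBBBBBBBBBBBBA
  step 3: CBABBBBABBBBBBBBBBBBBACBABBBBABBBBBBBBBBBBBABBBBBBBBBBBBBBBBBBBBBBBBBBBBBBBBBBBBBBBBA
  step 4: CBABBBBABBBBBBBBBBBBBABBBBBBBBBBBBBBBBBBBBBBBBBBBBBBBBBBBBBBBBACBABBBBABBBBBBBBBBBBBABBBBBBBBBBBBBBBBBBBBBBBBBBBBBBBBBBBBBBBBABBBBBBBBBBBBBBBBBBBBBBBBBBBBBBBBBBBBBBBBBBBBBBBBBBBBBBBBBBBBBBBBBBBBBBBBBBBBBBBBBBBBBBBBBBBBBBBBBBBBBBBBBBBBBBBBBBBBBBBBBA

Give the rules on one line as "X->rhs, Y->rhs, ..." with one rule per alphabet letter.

  step 3 ⇒ step 4: CBABBBBABBBBBBBBBBBBBACBABBBBABBBBBBBBBBBBBABBBBBBBBBBBBBBBBBBBBBBBBBBBBBBBBBBBBBBBBA ⇒ CBA·BBB·BA·BBB·BBB·BBB·BBB·BA·BBB·BBB·BBB·BBB·BBB·BBB·BBB·BBB·BBB·BBB·BBB·BBB·BBB·BA·CBA·BBB·BA·BBB·BBB·BBB·BBB·BA·BBB·BBB·BBB·BBB·BBB·BBB·BBB·BBB·BBB·BBB·BBB·BBB·BBB·BA·BBB·BBB·BBB·BBB·BBB·BBB·BBB·BBB·BBB·BBB·BBB·BBB·BBB·BBB·BBB·BBB·BBB·BBB·BBB·BBB·BBB·BBB·BBB·BBB·BBB·BBB·BBB·BBB·BBB·BBB·BBB·BBB·BBB·BBB·BBB·BBB·BBB·BBB·BBB·BBB·BA
    A ↦ BA
    B ↦ BBB
    C ↦ CBA

A->BA, B->BBB, C->CBA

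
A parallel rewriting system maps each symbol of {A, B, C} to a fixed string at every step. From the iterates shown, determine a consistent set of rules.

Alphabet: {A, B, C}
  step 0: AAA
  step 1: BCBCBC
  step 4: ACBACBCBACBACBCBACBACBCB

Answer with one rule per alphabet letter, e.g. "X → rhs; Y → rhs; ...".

  step 0 ⇒ step 1: AAA ⇒ BC·BC·BC
    A ↦ BC
    B ↦ AC  (constrained at step 1)
    C ↦ B  (constrained at step 1)

A->BC, B->AC, C->B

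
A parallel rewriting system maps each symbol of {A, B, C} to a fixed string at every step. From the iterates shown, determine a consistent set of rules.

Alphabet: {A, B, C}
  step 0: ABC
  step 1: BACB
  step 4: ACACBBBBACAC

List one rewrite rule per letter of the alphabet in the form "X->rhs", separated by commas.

  step 0 ⇒ step 1: ABC ⇒ B·AC·B
    A ↦ B
    B ↦ AC
    C ↦ B

A->B, B->AC, C->B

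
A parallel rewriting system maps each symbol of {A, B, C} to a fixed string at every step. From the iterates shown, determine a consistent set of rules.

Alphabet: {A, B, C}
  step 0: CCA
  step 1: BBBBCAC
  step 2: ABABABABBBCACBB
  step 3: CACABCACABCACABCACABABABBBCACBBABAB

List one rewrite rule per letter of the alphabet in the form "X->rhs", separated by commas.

A->CAC, B->AB, C->BB

  step 2 ⇒ step 3: ABABABABBBCACBB ⇒ CAC·AB·CAC·AB·CAC·AB·CAC·AB·AB·AB·BB·CAC·BB·AB·AB
    A ↦ CAC
    B ↦ AB
    C ↦ BB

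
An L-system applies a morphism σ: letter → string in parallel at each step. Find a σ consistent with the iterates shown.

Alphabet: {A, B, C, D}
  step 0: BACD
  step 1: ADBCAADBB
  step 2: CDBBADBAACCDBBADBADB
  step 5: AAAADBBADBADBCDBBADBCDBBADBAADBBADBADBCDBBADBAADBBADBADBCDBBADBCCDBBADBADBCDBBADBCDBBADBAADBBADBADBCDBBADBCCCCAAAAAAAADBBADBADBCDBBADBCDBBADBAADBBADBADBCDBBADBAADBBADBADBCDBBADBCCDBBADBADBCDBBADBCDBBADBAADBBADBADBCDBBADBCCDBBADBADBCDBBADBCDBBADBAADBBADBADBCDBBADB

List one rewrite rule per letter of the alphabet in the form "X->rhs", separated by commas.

  step 1 ⇒ step 2: ADBCAADBB ⇒ C·DBB·ADB·AA·C·C·DBB·ADB·ADB
    A ↦ C
    B ↦ ADB
    C ↦ AA
    D ↦ DBB

A->C, B->ADB, C->AA, D->DBB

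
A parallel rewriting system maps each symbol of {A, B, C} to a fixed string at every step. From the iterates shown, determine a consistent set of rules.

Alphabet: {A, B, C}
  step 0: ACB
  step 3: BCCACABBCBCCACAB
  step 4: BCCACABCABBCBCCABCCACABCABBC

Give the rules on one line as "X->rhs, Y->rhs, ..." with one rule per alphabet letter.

  step 3 ⇒ step 4: BCCACABBCBCCACAB ⇒ BC·CA·CA·B·CA·B·BC·BC·CA·BC·CA·CA·B·CA·B·BC
    A ↦ B
    B ↦ BC
    C ↦ CA

A->B, B->BC, C->CA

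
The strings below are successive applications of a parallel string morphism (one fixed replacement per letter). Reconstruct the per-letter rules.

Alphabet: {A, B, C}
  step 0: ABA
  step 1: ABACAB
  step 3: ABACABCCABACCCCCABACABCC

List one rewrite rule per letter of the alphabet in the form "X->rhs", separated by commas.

  step 0 ⇒ step 1: ABA ⇒ AB·AC·AB
    A ↦ AB
    B ↦ AC
    C ↦ CC  (constrained at step 1)

A->AB, B->AC, C->CC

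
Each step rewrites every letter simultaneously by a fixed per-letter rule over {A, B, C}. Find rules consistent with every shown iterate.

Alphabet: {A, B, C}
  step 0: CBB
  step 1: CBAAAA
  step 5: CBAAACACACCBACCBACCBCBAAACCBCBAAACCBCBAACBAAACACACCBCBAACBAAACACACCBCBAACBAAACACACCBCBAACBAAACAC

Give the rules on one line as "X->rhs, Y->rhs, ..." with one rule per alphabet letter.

  step 0 ⇒ step 1: CBB ⇒ CB·AA·AA
    B ↦ AA
    C ↦ CB
    A ↦ AC  (constrained at step 1)

A->AC, B->AA, C->CB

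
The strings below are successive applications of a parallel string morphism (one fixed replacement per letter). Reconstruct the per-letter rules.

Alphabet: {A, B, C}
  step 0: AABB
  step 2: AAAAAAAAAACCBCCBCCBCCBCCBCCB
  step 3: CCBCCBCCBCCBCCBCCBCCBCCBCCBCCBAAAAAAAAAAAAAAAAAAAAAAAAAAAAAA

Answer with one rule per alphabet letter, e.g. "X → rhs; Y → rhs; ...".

  step 2 ⇒ step 3: AAAAAAAAAACCBCCBCCBCCBCCBCCB ⇒ CCB·CCB·CCB·CCB·CCB·CCB·CCB·CCB·CCB·CCB·A·A·AAA·A·A·AAA·A·A·AAA·A·A·AAA·A·A·AAA·A·A·AAA
    A ↦ CCB
    B ↦ AAA
    C ↦ A

A->CCB, B->AAA, C->A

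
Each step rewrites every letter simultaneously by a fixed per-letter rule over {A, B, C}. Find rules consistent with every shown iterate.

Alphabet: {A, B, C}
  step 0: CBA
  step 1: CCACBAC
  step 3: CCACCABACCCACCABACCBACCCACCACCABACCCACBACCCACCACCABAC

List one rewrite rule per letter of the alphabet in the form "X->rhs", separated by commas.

A->BAC, B->C, C->CCA

  step 0 ⇒ step 1: CBA ⇒ CCA·C·BAC
    A ↦ BAC
    B ↦ C
    C ↦ CCA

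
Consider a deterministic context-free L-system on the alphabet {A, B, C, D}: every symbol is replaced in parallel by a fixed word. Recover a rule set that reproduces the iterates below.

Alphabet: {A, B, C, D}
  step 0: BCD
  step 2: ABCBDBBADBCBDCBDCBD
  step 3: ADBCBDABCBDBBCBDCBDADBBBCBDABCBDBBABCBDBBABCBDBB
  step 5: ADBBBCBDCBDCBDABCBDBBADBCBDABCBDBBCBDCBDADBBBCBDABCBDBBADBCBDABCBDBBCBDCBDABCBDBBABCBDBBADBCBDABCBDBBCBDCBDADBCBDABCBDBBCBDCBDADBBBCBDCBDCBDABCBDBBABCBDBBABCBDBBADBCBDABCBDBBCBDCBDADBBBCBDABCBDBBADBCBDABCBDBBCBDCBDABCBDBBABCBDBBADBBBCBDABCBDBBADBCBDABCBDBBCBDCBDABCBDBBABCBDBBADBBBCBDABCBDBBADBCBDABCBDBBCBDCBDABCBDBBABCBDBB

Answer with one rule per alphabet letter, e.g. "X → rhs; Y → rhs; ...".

A->ADB, B->CBD, C->AB, D->BB

  step 2 ⇒ step 3: ABCBDBBADBCBDCBDCBD ⇒ ADB·CBD·AB·CBD·BB·CBD·CBD·ADB·BB·CBD·AB·CBD·BB·AB·CBD·BB·AB·CBD·BB
    A ↦ ADB
    B ↦ CBD
    C ↦ AB
    D ↦ BB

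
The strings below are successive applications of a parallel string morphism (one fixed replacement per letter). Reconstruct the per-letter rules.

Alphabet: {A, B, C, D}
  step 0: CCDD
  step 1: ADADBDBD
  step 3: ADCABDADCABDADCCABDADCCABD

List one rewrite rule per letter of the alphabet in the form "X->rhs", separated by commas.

  step 0 ⇒ step 1: CCDD ⇒ AD·AD·BD·BD
    C ↦ AD
    D ↦ BD
    A ↦ C  (constrained at step 1)
    B ↦ CA  (constrained at step 1)

A->C, B->CA, C->AD, D->BD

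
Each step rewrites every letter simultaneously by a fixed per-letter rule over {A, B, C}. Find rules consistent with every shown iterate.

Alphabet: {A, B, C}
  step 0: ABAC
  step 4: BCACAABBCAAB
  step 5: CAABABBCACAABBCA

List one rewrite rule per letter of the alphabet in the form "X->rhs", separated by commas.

  step 4 ⇒ step 5: BCACAABBCAAB ⇒ CA·A·B·A·B·B·CA·CA·A·B·B·CA
    A ↦ B
    B ↦ CA
    C ↦ A

A->B, B->CA, C->A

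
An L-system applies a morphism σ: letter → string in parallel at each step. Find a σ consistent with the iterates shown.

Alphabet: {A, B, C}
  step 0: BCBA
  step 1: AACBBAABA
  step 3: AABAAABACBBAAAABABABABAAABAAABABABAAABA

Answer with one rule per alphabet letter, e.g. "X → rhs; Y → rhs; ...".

A->BA, B->AA, C->CBB

  step 0 ⇒ step 1: BCBA ⇒ AA·CBB·AA·BA
    A ↦ BA
    B ↦ AA
    C ↦ CBB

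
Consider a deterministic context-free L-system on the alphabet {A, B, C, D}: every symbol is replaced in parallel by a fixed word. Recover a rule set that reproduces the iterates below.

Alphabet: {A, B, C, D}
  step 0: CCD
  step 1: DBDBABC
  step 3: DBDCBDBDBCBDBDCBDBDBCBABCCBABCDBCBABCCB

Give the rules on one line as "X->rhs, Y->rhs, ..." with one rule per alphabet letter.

  step 0 ⇒ step 1: CCD ⇒ DB·DB·ABC
    C ↦ DB
    D ↦ ABC
    A ↦ DBD  (constrained at step 1)
    B ↦ CB  (constrained at step 1)

A->DBD, B->CB, C->DB, D->ABC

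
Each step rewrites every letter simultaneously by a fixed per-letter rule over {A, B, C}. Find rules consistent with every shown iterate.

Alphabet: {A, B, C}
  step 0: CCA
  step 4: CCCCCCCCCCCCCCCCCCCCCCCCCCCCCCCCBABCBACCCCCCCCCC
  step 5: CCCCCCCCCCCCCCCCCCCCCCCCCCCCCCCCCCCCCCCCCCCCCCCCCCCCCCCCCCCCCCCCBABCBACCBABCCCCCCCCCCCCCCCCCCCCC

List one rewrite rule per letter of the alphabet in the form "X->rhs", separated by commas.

A->BC, B->BA, C->CC

  step 4 ⇒ step 5: CCCCCCCCCCCCCCCCCCCCCCCCCCCCCCCCBABCBACCCCCCCCCC ⇒ CC·CC·CC·CC·CC·CC·CC·CC·CC·CC·CC·CC·CC·CC·CC·CC·CC·CC·CC·CC·CC·CC·CC·CC·CC·CC·CC·CC·CC·CC·CC·CC·BA·BC·BA·CC·BA·BC·CC·CC·CC·CC·CC·CC·CC·CC·CC·CC
    A ↦ BC
    B ↦ BA
    C ↦ CC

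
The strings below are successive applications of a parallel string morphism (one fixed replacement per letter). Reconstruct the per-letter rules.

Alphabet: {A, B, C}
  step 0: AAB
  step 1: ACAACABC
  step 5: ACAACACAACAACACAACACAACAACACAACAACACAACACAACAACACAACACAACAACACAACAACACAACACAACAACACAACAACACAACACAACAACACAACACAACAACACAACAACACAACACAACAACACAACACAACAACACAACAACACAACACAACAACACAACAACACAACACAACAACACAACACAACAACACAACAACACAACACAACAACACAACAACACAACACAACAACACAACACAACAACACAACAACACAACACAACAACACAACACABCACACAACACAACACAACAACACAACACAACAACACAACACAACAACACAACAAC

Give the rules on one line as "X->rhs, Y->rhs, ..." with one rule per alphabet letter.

  step 0 ⇒ step 1: AAB ⇒ ACA·ACA·BC
    A ↦ ACA
    B ↦ BC
    C ↦ AC  (constrained at step 1)

A->ACA, B->BC, C->AC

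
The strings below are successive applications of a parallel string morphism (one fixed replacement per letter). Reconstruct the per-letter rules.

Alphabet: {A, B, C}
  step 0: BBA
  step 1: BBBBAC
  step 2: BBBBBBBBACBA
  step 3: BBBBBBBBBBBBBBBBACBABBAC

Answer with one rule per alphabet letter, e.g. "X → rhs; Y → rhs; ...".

  step 2 ⇒ step 3: BBBBBBBBACBA ⇒ BB·BB·BB·BB·BB·BB·BB·BB·AC·BA·BB·AC
    A ↦ AC
    B ↦ BB
    C ↦ BA

A->AC, B->BB, C->BA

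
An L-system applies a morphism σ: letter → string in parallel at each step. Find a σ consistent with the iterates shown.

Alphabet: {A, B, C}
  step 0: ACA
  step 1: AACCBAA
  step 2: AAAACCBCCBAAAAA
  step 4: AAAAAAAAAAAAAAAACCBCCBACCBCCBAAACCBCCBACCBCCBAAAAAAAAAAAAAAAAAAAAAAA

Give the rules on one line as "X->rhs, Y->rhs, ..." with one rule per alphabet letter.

A->AA, B->A, C->CCB

  step 1 ⇒ step 2: AACCBAA ⇒ AA·AA·CCB·CCB·A·AA·AA
    A ↦ AA
    B ↦ A
    C ↦ CCB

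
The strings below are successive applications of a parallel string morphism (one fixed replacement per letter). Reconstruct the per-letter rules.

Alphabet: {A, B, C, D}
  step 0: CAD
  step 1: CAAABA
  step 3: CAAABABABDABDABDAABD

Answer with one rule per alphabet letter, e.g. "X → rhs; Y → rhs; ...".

A->AB, B->D, C->CAA, D->A

  step 0 ⇒ step 1: CAD ⇒ CAA·AB·A
    A ↦ AB
    C ↦ CAA
    D ↦ A
    B ↦ D  (constrained at step 1)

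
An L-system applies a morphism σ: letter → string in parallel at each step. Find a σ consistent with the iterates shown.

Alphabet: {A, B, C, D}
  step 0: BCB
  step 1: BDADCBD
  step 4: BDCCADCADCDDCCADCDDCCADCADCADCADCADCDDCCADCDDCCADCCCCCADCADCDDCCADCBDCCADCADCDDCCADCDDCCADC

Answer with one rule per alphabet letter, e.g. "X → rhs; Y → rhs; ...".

  step 0 ⇒ step 1: BCB ⇒ BD·ADC·BD
    B ↦ BD
    C ↦ ADC
    A ↦ DD  (constrained at step 1)
    D ↦ CC  (constrained at step 1)

A->DD, B->BD, C->ADC, D->CC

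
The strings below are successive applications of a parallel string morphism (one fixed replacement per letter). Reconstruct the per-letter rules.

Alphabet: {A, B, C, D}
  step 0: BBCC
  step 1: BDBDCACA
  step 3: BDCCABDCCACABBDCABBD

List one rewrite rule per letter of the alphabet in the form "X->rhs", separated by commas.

  step 0 ⇒ step 1: BBCC ⇒ BD·BD·CA·CA
    B ↦ BD
    C ↦ CA
    A ↦ B  (constrained at step 1)
    D ↦ C  (constrained at step 1)

A->B, B->BD, C->CA, D->C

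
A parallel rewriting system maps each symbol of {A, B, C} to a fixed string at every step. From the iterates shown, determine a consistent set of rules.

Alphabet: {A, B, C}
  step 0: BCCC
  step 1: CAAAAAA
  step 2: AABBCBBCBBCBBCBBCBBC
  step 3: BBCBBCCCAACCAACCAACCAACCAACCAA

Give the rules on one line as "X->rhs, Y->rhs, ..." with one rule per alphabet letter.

A->BBC, B->C, C->AA

  step 2 ⇒ step 3: AABBCBBCBBCBBCBBCBBC ⇒ BBC·BBC·C·C·AA·C·C·AA·C·C·AA·C·C·AA·C·C·AA·C·C·AA
    A ↦ BBC
    B ↦ C
    C ↦ AA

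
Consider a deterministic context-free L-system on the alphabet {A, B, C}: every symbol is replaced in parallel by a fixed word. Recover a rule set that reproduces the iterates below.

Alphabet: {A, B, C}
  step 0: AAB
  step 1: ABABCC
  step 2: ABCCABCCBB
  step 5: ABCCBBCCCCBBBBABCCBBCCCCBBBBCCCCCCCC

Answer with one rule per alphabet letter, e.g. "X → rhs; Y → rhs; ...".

A->AB, B->CC, C->B

  step 1 ⇒ step 2: ABABCC ⇒ AB·CC·AB·CC·B·B
    A ↦ AB
    B ↦ CC
    C ↦ B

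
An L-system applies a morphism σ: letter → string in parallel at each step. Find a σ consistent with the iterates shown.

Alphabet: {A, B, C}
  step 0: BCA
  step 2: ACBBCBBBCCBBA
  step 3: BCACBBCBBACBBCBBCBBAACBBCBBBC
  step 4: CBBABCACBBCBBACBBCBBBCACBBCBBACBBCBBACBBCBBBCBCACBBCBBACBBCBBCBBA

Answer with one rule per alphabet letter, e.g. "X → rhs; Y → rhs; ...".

A->BC, B->CBB, C->A

  step 3 ⇒ step 4: BCACBBCBBACBBCBBCBBAACBBCBBBC ⇒ CBB·A·BC·A·CBB·CBB·A·CBB·CBB·BC·A·CBB·CBB·A·CBB·CBB·A·CBB·CBB·BC·BC·A·CBB·CBB·A·CBB·CBB·CBB·A
    A ↦ BC
    B ↦ CBB
    C ↦ A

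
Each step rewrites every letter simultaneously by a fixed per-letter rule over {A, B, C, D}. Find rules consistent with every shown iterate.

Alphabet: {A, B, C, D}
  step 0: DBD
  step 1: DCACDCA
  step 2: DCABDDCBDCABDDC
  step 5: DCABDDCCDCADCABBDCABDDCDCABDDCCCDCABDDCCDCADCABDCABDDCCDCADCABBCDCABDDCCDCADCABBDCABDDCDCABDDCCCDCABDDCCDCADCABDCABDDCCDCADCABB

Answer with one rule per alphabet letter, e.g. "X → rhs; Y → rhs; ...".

A->DDC, B->C, C->B, D->DCA

  step 1 ⇒ step 2: DCACDCA ⇒ DCA·B·DDC·B·DCA·B·DDC
    A ↦ DDC
    C ↦ B
    D ↦ DCA
  step 0 ⇒ step 1: DBD ⇒ DCA·C·DCA
    B ↦ C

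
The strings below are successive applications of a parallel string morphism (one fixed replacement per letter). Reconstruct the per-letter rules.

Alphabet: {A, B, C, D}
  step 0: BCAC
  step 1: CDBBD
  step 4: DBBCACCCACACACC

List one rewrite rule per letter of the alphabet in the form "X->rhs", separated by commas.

  step 0 ⇒ step 1: BCAC ⇒ C·D·BB·D
    A ↦ BB
    B ↦ C
    C ↦ D
    D ↦ CA  (constrained at step 1)

A->BB, B->C, C->D, D->CA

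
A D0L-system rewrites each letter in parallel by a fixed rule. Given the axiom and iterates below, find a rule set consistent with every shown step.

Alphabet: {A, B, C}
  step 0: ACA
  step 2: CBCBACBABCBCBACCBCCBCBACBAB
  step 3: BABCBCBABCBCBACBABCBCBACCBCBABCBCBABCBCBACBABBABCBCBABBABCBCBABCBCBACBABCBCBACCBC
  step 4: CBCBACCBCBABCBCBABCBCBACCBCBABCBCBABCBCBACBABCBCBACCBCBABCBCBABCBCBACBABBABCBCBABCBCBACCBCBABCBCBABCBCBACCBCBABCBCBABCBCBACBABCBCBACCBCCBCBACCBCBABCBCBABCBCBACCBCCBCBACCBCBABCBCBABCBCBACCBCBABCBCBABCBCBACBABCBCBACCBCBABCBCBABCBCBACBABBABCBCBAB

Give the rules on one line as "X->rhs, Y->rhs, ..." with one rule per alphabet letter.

  step 3 ⇒ step 4: BABCBCBABCBCBACBABCBCBACCBCBABCBCBABCBCBACBABBABCBCBABBABCBCBABCBCBACBABCBCBACCBC ⇒ CBC·BAC·CBC·BAB·CBC·BAB·CBC·BAC·CBC·BAB·CBC·BAB·CBC·BAC·BAB·CBC·BAC·CBC·BAB·CBC·BAB·CBC·BAC·BAB·BAB·CBC·BAB·CBC·BAC·CBC·BAB·CBC·BAB·CBC·BAC·CBC·BAB·CBC·BAB·CBC·BAC·BAB·CBC·BAC·CBC·CBC·BAC·CBC·BAB·CBC·BAB·CBC·BAC·CBC·CBC·BAC·CBC·BAB·CBC·BAB·CBC·BAC·CBC·BAB·CBC·BAB·CBC·BAC·BAB·CBC·BAC·CBC·BAB·CBC·BAB·CBC·BAC·BAB·BAB·CBC·BAB
    A ↦ BAC
    B ↦ CBC
    C ↦ BAB

A->BAC, B->CBC, C->BAB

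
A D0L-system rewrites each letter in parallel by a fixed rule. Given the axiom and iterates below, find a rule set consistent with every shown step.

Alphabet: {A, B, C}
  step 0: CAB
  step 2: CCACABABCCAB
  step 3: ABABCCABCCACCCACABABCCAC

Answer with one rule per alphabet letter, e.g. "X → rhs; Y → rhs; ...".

A->CC, B->AC, C->AB

  step 2 ⇒ step 3: CCACABABCCAB ⇒ AB·AB·CC·AB·CC·AC·CC·AC·AB·AB·CC·AC
    A ↦ CC
    B ↦ AC
    C ↦ AB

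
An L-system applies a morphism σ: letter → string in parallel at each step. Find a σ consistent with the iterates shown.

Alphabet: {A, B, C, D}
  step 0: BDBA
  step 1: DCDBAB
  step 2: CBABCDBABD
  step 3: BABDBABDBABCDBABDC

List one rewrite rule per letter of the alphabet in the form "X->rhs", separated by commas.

  step 2 ⇒ step 3: CBABCDBABD ⇒ BAB·D·BAB·D·BAB·C·D·BAB·D·C
    A ↦ BAB
    B ↦ D
    C ↦ BAB
    D ↦ C

A->BAB, B->D, C->BAB, D->C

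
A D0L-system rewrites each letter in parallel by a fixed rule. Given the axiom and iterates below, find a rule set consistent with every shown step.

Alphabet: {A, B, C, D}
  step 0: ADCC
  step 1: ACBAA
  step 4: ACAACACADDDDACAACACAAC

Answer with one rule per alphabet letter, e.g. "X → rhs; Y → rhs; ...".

  step 0 ⇒ step 1: ADCC ⇒ AC·B·A·A
    A ↦ AC
    C ↦ A
    D ↦ B
    B ↦ DD  (constrained at step 1)

A->AC, B->DD, C->A, D->B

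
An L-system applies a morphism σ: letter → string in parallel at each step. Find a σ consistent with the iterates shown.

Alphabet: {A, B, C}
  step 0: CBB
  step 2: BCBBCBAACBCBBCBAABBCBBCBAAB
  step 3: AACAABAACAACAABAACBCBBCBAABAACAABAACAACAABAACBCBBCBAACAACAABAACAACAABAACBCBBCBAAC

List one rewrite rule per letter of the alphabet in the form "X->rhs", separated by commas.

A->BCB, B->AAC, C->AAB

  step 2 ⇒ step 3: BCBBCBAACBCBBCBAABBCBBCBAAB ⇒ AAC·AAB·AAC·AAC·AAB·AAC·BCB·BCB·AAB·AAC·AAB·AAC·AAC·AAB·AAC·BCB·BCB·AAC·AAC·AAB·AAC·AAC·AAB·AAC·BCB·BCB·AAC
    A ↦ BCB
    B ↦ AAC
    C ↦ AAB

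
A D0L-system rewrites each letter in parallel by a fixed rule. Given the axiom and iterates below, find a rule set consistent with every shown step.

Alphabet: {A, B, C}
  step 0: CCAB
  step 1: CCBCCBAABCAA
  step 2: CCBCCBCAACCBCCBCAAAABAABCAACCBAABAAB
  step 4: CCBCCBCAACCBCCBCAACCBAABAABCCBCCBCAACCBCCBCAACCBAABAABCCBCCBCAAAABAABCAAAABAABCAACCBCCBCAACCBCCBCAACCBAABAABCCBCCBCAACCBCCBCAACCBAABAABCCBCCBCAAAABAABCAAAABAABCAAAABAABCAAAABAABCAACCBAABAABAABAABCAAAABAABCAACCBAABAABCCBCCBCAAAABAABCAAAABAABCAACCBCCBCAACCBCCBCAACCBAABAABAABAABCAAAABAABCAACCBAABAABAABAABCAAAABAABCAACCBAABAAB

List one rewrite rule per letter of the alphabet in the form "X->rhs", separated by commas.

  step 1 ⇒ step 2: CCBCCBAABCAA ⇒ CCB·CCB·CAA·CCB·CCB·CAA·AAB·AAB·CAA·CCB·AAB·AAB
    A ↦ AAB
    B ↦ CAA
    C ↦ CCB

A->AAB, B->CAA, C->CCB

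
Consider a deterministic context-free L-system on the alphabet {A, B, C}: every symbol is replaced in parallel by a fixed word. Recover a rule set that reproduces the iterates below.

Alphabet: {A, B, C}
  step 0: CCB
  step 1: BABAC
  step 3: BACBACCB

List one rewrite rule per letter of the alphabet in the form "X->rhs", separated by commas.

A->B, B->C, C->BA

  step 0 ⇒ step 1: CCB ⇒ BA·BA·C
    B ↦ C
    C ↦ BA
    A ↦ B  (constrained at step 1)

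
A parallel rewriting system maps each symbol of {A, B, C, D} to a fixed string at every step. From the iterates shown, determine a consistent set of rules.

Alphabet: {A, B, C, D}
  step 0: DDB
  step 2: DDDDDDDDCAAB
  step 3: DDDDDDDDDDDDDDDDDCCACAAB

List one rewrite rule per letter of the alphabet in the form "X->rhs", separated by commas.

A->CA, B->AB, C->DC, D->DD

  step 2 ⇒ step 3: DDDDDDDDCAAB ⇒ DD·DD·DD·DD·DD·DD·DD·DD·DC·CA·CA·AB
    A ↦ CA
    B ↦ AB
    C ↦ DC
    D ↦ DD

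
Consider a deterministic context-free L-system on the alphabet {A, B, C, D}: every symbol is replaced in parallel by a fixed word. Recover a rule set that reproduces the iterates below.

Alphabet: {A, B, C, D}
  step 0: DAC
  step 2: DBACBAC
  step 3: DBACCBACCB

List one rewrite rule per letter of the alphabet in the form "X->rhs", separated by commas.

A->C, B->AC, C->B, D->DB

  step 2 ⇒ step 3: DBACBAC ⇒ DB·AC·C·B·AC·C·B
    A ↦ C
    B ↦ AC
    C ↦ B
    D ↦ DB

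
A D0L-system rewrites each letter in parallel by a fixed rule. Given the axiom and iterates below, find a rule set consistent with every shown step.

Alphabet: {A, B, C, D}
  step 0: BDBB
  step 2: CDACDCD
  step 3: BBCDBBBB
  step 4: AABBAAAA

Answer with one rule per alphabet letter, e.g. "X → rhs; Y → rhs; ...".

  step 3 ⇒ step 4: BBCDBBBB ⇒ A·A·B·B·A·A·A·A
    B ↦ A
    C ↦ B
    D ↦ B
  step 2 ⇒ step 3: CDACDCD ⇒ B·B·CD·B·B·B·B
    A ↦ CD

A->CD, B->A, C->B, D->B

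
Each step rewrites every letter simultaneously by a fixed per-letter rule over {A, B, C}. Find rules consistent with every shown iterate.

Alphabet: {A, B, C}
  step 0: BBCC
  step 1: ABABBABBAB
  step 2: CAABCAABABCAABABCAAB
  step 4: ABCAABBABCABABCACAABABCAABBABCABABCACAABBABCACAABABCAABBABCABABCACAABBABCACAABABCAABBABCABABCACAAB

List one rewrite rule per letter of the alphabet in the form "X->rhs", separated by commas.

A->CA, B->AB, C->BAB

  step 1 ⇒ step 2: ABABBABBAB ⇒ CA·AB·CA·AB·AB·CA·AB·AB·CA·AB
    A ↦ CA
    B ↦ AB
  step 0 ⇒ step 1: BBCC ⇒ AB·AB·BAB·BAB
    C ↦ BAB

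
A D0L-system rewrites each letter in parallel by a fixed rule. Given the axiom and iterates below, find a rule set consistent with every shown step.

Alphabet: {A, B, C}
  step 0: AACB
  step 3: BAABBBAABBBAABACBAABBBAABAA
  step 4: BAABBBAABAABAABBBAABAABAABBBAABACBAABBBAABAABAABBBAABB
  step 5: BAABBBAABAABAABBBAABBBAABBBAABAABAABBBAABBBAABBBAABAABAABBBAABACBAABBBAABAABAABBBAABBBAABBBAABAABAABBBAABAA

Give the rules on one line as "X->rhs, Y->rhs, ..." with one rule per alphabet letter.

A->B, B->BAA, C->AC

  step 4 ⇒ step 5: BAABBBAABAABAABBBAABAABAABBBAABACBAABBBAABAABAABBBAABB ⇒ BAA·B·B·BAA·BAA·BAA·B·B·BAA·B·B·BAA·B·B·BAA·BAA·BAA·B·B·BAA·B·B·BAA·B·B·BAA·BAA·BAA·B·B·BAA·B·AC·BAA·B·B·BAA·BAA·BAA·B·B·BAA·B·B·BAA·B·B·BAA·BAA·BAA·B·B·BAA·BAA
    A ↦ B
    B ↦ BAA
    C ↦ AC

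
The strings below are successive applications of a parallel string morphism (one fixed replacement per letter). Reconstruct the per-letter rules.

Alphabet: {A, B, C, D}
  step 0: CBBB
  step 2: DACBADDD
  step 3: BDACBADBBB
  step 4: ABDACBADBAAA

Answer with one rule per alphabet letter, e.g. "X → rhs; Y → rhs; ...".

A->D, B->A, C->ACB, D->B

  step 3 ⇒ step 4: BDACBADBBB ⇒ A·B·D·ACB·A·D·B·A·A·A
    A ↦ D
    B ↦ A
    C ↦ ACB
    D ↦ B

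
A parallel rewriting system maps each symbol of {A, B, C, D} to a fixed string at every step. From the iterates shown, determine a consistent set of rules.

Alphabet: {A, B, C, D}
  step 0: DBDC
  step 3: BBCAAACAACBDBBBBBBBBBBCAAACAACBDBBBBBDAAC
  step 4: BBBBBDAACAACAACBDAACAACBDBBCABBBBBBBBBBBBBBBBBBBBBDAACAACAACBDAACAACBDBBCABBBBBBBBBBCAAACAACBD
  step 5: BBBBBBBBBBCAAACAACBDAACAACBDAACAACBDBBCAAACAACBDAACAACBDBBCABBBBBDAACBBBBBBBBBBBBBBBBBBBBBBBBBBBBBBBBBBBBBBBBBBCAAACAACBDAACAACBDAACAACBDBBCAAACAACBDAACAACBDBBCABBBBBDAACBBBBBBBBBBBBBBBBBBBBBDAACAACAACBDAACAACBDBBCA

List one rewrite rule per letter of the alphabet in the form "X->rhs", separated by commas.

A->AAC, B->BB, C->BD, D->CA

  step 4 ⇒ step 5: BBBBBDAACAACAACBDAACAACBDBBCABBBBBBBBBBBBBBBBBBBBBDAACAACAACBDAACAACBDBBCABBBBBBBBBBCAAACAACBD ⇒ BB·BB·BB·BB·BB·CA·AAC·AAC·BD·AAC·AAC·BD·AAC·AAC·BD·BB·CA·AAC·AAC·BD·AAC·AAC·BD·BB·CA·BB·BB·BD·AAC·BB·BB·BB·BB·BB·BB·BB·BB·BB·BB·BB·BB·BB·BB·BB·BB·BB·BB·BB·BB·BB·CA·AAC·AAC·BD·AAC·AAC·BD·AAC·AAC·BD·BB·CA·AAC·AAC·BD·AAC·AAC·BD·BB·CA·BB·BB·BD·AAC·BB·BB·BB·BB·BB·BB·BB·BB·BB·BB·BD·AAC·AAC·AAC·BD·AAC·AAC·BD·BB·CA
    A ↦ AAC
    B ↦ BB
    C ↦ BD
    D ↦ CA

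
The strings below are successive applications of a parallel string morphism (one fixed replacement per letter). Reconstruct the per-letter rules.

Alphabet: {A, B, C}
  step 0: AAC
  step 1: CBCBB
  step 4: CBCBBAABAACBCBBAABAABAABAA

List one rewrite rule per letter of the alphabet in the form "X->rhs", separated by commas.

  step 0 ⇒ step 1: AAC ⇒ CB·CB·B
    A ↦ CB
    C ↦ B
    B ↦ AA  (constrained at step 1)

A->CB, B->AA, C->B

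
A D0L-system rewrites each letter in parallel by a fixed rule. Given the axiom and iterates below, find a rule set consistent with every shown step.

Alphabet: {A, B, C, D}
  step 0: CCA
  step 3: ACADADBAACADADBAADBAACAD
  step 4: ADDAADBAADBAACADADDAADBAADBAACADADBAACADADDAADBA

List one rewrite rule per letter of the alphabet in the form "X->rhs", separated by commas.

A->AD, B->AC, C->DA, D->BA

  step 3 ⇒ step 4: ACADADBAACADADBAADBAACAD ⇒ AD·DA·AD·BA·AD·BA·AC·AD·AD·DA·AD·BA·AD·BA·AC·AD·AD·BA·AC·AD·AD·DA·AD·BA
    A ↦ AD
    B ↦ AC
    C ↦ DA
    D ↦ BA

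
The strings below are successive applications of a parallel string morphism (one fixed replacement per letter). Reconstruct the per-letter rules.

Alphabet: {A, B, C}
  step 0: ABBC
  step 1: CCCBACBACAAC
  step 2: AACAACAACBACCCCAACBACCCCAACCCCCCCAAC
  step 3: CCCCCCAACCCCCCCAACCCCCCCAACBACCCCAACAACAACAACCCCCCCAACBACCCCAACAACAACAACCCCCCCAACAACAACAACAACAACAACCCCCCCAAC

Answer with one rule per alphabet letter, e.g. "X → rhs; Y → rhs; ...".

  step 2 ⇒ step 3: AACAACAACBACCCCAACBACCCCAACCCCCCCAAC ⇒ CCC·CCC·AAC·CCC·CCC·AAC·CCC·CCC·AAC·BAC·CCC·AAC·AAC·AAC·AAC·CCC·CCC·AAC·BAC·CCC·AAC·AAC·AAC·AAC·CCC·CCC·AAC·AAC·AAC·AAC·AAC·AAC·AAC·CCC·CCC·AAC
    A ↦ CCC
    B ↦ BAC
    C ↦ AAC

A->CCC, B->BAC, C->AAC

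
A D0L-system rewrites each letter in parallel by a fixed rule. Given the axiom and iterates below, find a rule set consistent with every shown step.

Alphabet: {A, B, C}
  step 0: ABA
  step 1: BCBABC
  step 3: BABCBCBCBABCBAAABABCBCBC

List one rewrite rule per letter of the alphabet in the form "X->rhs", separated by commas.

A->BC, B->BA, C->AA

  step 0 ⇒ step 1: ABA ⇒ BC·BA·BC
    A ↦ BC
    B ↦ BA
    C ↦ AA  (constrained at step 1)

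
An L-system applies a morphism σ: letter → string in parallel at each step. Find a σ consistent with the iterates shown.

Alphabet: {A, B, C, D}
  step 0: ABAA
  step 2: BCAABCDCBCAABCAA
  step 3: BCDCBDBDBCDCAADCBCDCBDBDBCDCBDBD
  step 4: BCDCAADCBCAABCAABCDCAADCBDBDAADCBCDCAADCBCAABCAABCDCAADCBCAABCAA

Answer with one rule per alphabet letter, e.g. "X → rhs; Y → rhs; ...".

A->BD, B->BC, C->DC, D->AA

  step 3 ⇒ step 4: BCDCBDBDBCDCAADCBCDCBDBDBCDCBDBD ⇒ BC·DC·AA·DC·BC·AA·BC·AA·BC·DC·AA·DC·BD·BD·AA·DC·BC·DC·AA·DC·BC·AA·BC·AA·BC·DC·AA·DC·BC·AA·BC·AA
    A ↦ BD
    B ↦ BC
    C ↦ DC
    D ↦ AA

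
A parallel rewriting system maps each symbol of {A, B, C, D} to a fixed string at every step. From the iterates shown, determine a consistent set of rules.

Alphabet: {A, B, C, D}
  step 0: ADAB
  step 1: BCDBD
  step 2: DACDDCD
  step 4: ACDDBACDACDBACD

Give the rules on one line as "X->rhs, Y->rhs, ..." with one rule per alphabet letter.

A->B, B->D, C->A, D->CD

  step 1 ⇒ step 2: BCDBD ⇒ D·A·CD·D·CD
    B ↦ D
    C ↦ A
    D ↦ CD
  step 0 ⇒ step 1: ADAB ⇒ B·CD·B·D
    A ↦ B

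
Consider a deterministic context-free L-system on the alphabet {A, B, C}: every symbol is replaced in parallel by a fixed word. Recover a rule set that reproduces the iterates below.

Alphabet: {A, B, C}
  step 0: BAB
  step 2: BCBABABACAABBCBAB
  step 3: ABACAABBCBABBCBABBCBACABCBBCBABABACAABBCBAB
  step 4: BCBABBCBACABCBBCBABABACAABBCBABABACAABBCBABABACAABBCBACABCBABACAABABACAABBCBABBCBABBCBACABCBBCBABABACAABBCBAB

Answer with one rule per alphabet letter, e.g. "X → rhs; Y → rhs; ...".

  step 3 ⇒ step 4: ABACAABBCBABBCBABBCBACABCBBCBABABACAABBCBAB ⇒ BCB·AB·BCB·ACA·BCB·BCB·AB·AB·ACA·AB·BCB·AB·AB·ACA·AB·BCB·AB·AB·ACA·AB·BCB·ACA·BCB·AB·ACA·AB·AB·ACA·AB·BCB·AB·BCB·AB·BCB·ACA·BCB·BCB·AB·AB·ACA·AB·BCB·AB
    A ↦ BCB
    B ↦ AB
    C ↦ ACA

A->BCB, B->AB, C->ACA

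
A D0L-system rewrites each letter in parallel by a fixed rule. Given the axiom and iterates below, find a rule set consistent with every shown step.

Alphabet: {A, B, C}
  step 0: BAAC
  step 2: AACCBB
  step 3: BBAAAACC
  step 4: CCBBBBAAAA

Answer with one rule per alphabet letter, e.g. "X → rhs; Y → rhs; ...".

  step 3 ⇒ step 4: BBAAAACC ⇒ C·C·B·B·B·B·AA·AA
    A ↦ B
    B ↦ C
    C ↦ AA

A->B, B->C, C->AA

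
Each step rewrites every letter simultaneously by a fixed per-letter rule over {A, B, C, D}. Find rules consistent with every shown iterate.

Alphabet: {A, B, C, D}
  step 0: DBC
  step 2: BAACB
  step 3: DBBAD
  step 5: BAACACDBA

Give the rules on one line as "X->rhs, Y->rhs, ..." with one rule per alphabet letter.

  step 2 ⇒ step 3: BAACB ⇒ D·B·B·A·D
    A ↦ B
    B ↦ D
    C ↦ A
    D ↦ AC  (constrained at step 0)

A->B, B->D, C->A, D->AC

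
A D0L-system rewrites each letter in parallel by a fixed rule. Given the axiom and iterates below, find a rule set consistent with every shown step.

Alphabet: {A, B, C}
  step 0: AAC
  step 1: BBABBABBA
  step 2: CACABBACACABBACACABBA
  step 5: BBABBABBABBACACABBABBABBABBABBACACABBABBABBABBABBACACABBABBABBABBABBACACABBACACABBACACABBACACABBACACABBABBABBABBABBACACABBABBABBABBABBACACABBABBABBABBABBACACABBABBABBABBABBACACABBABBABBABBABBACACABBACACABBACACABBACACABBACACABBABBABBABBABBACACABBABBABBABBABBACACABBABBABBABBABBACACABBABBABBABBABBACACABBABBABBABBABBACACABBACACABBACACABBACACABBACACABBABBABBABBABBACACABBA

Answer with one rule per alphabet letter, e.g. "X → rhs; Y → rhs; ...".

  step 1 ⇒ step 2: BBABBABBA ⇒ CA·CA·BBA·CA·CA·BBA·CA·CA·BBA
    A ↦ BBA
    B ↦ CA
  step 0 ⇒ step 1: AAC ⇒ BBA·BBA·BBA
    C ↦ BBA

A->BBA, B->CA, C->BBA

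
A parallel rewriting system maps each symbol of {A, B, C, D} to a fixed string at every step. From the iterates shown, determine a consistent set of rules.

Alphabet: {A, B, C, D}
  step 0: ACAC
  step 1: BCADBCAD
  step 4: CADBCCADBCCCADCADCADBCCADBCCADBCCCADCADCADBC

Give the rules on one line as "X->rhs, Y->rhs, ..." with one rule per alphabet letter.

A->B, B->C, C->CAD, D->C

  step 0 ⇒ step 1: ACAC ⇒ B·CAD·B·CAD
    A ↦ B
    C ↦ CAD
    B ↦ C  (constrained at step 1)
    D ↦ C  (constrained at step 1)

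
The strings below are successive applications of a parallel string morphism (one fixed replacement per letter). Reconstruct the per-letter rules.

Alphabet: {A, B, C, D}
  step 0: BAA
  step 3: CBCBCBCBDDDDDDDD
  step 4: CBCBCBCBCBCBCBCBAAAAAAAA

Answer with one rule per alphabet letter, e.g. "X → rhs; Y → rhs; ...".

  step 3 ⇒ step 4: CBCBCBCBDDDDDDDD ⇒ CB·CB·CB·CB·CB·CB·CB·CB·A·A·A·A·A·A·A·A
    B ↦ CB
    C ↦ CB
    D ↦ A
    A ↦ DD  (constrained at step 0)

A->DD, B->CB, C->CB, D->A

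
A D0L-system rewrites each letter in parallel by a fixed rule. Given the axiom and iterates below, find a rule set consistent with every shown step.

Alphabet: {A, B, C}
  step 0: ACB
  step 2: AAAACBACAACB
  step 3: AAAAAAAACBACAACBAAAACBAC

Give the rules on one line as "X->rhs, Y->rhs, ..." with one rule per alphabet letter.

A->AA, B->AC, C->CB

  step 2 ⇒ step 3: AAAACBACAACB ⇒ AA·AA·AA·AA·CB·AC·AA·CB·AA·AA·CB·AC
    A ↦ AA
    B ↦ AC
    C ↦ CB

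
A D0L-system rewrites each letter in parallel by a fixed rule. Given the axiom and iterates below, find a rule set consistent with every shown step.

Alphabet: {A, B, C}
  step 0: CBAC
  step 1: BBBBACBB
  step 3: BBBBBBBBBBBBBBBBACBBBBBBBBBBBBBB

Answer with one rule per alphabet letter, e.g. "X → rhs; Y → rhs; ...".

  step 0 ⇒ step 1: CBAC ⇒ BB·BB·AC·BB
    A ↦ AC
    B ↦ BB
    C ↦ BB

A->AC, B->BB, C->BB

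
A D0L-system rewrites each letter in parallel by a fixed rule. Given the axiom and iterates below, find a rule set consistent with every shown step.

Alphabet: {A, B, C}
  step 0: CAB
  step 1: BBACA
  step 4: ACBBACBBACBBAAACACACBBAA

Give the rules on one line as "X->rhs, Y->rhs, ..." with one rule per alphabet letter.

  step 0 ⇒ step 1: CAB ⇒ BB·AC·A
    A ↦ AC
    B ↦ A
    C ↦ BB

A->AC, B->A, C->BB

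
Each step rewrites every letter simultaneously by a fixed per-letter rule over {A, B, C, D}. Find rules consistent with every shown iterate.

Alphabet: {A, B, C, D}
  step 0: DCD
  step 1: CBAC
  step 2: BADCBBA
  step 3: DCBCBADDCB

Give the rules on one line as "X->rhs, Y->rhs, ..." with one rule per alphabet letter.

A->CB, B->D, C->BA, D->C

  step 2 ⇒ step 3: BADCBBA ⇒ D·CB·C·BA·D·D·CB
    A ↦ CB
    B ↦ D
    C ↦ BA
    D ↦ C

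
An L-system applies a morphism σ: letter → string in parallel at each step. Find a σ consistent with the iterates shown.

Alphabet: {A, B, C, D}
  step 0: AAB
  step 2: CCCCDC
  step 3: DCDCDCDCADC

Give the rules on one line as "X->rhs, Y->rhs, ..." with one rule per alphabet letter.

  step 2 ⇒ step 3: CCCCDC ⇒ DC·DC·DC·DC·A·DC
    C ↦ DC
    D ↦ A
    A ↦ BB  (constrained at step 0)
    B ↦ C  (constrained at step 0)

A->BB, B->C, C->DC, D->A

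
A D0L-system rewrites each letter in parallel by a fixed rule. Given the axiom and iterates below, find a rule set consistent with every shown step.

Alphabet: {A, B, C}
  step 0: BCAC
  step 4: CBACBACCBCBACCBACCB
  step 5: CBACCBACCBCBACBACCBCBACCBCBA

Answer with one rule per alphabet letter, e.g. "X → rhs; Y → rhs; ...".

A->C, B->A, C->CB

  step 4 ⇒ step 5: CBACBACCBCBACCBACCB ⇒ CB·A·C·CB·A·C·CB·CB·A·CB·A·C·CB·CB·A·C·CB·CB·A
    A ↦ C
    B ↦ A
    C ↦ CB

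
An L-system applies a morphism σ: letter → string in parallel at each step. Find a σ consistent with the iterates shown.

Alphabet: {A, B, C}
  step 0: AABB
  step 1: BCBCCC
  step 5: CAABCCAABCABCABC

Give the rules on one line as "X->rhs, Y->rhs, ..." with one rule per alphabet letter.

A->BC, B->C, C->A

  step 0 ⇒ step 1: AABB ⇒ BC·BC·C·C
    A ↦ BC
    B ↦ C
    C ↦ A  (constrained at step 1)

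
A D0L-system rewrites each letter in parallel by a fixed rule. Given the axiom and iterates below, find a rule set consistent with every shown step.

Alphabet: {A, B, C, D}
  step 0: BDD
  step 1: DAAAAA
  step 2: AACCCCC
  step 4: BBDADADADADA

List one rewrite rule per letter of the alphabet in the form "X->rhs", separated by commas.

  step 1 ⇒ step 2: DAAAAA ⇒ AA·C·C·C·C·C
    A ↦ C
    D ↦ AA
  step 0 ⇒ step 1: BDD ⇒ DA·AA·AA
    B ↦ DA
    C ↦ B  (constrained at step 2)

A->C, B->DA, C->B, D->AA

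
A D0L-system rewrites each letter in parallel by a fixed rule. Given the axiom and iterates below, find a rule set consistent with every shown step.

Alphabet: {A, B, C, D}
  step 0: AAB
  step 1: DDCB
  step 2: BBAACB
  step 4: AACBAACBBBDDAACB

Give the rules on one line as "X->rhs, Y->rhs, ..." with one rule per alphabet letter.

  step 1 ⇒ step 2: DDCB ⇒ B·B·AA·CB
    B ↦ CB
    C ↦ AA
    D ↦ B
  step 0 ⇒ step 1: AAB ⇒ D·D·CB
    A ↦ D

A->D, B->CB, C->AA, D->B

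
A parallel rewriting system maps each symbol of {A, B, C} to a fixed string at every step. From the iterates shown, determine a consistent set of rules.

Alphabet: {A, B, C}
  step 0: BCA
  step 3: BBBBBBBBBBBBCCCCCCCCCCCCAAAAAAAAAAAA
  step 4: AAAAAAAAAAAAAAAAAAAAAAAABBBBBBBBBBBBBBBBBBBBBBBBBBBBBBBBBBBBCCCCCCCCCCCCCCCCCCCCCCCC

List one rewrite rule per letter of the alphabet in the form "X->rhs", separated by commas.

  step 3 ⇒ step 4: BBBBBBBBBBBBCCCCCCCCCCCCAAAAAAAAAAAA ⇒ AA·AA·AA·AA·AA·AA·AA·AA·AA·AA·AA·AA·BBB·BBB·BBB·BBB·BBB·BBB·BBB·BBB·BBB·BBB·BBB·BBB·CC·CC·CC·CC·CC·CC·CC·CC·CC·CC·CC·CC
    A ↦ CC
    B ↦ AA
    C ↦ BBB

A->CC, B->AA, C->BBB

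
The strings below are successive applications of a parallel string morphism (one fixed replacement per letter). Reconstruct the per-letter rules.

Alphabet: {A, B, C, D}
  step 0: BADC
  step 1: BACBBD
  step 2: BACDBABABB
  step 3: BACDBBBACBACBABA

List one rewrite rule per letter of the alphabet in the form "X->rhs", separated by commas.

  step 2 ⇒ step 3: BACDBABABB ⇒ BA·C·D·BB·BA·C·BA·C·BA·BA
    A ↦ C
    B ↦ BA
    C ↦ D
    D ↦ BB

A->C, B->BA, C->D, D->BB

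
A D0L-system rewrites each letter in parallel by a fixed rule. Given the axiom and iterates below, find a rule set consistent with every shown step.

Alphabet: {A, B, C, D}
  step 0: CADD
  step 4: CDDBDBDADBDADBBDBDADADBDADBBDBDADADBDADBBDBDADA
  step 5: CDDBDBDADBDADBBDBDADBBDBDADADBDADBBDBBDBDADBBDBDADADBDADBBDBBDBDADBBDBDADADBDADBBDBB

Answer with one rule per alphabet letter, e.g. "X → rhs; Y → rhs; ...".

  step 4 ⇒ step 5: CDDBDBDADBDADBBDBDADADBDADBBDBDADADBDADBBDBDADA ⇒ CD·DB·DB·DA·DB·DA·DB·B·DB·DA·DB·B·DB·DA·DA·DB·DA·DB·B·DB·B·DB·DA·DB·B·DB·DA·DA·DB·DA·DB·B·DB·B·DB·DA·DB·B·DB·DA·DA·DB·DA·DB·B·DB·B
    A ↦ B
    B ↦ DA
    C ↦ CD
    D ↦ DB

A->B, B->DA, C->CD, D->DB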